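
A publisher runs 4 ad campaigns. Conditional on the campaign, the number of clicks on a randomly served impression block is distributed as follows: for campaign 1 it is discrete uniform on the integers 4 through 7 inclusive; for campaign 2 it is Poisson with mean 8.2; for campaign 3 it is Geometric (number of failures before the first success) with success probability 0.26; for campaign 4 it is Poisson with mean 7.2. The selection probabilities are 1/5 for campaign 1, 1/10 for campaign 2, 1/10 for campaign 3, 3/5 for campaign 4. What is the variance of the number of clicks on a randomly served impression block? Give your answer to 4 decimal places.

Per component, 1: μ=5.5, E[X²]=31.5; 2: μ=8.2, E[X²]=75.44; 3: μ=2.84615, E[X²]=19.0473; 4: μ=7.2, E[X²]=59.04.
E[X] = 0.2·5.5 + 0.1·8.2 + 0.1·2.84615 + 0.6·7.2 = 6.52462.
E[X²] = 0.2·31.5 + 0.1·75.44 + 0.1·19.0473 + 0.6·59.04 = 51.1727.
Var(X) = E[X²] − (E[X])² = 51.1727 − 42.5706 = 8.60213.

8.6021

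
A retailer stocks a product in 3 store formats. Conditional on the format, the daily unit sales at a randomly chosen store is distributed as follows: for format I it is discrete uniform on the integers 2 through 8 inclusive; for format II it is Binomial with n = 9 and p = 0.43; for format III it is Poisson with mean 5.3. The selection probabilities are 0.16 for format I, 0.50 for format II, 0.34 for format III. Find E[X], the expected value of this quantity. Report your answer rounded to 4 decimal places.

4.5370

Component means — I: 5; II: 3.87; III: 5.3.
E[X] = 0.16·5 + 0.5·3.87 + 0.34·5.3 = 4.537.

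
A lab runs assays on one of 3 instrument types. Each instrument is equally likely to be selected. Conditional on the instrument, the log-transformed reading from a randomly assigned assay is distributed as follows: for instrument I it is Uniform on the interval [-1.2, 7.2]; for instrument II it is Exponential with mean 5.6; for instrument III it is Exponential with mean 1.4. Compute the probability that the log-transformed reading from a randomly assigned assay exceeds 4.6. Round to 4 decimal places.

Conditional on each instrument, P(X > 4.6): I: 0.309524; II: 0.439803; III: 0.0374139.
By total probability, P(X > 4.6) = 0.333333·0.309524 + 0.333333·0.439803 + 0.333333·0.0374139 = 0.262247.

0.2622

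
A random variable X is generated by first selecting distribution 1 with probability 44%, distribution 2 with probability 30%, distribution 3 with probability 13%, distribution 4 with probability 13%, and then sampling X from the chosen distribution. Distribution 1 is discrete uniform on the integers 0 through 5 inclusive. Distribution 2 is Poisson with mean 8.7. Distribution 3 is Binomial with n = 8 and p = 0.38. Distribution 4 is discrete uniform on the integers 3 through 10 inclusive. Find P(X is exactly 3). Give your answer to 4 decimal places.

Conditional on each component, P(X = 3): 1: 0.166667; 2: 0.0182829; 3: 0.281512; 4: 0.125.
By total probability, P(X = 3) = 0.44·0.166667 + 0.3·0.0182829 + 0.13·0.281512 + 0.13·0.125 = 0.131665.

0.1317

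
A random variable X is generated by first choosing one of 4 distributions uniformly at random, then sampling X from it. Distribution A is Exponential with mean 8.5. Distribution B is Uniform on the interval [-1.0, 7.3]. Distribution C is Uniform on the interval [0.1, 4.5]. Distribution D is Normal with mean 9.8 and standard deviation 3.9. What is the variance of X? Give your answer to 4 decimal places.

Per component, A: μ=8.5, E[X²]=144.5; B: μ=3.15, E[X²]=15.6633; C: μ=2.3, E[X²]=6.90333; D: μ=9.8, E[X²]=111.25.
E[X] = 0.25·8.5 + 0.25·3.15 + 0.25·2.3 + 0.25·9.8 = 5.9375.
E[X²] = 0.25·144.5 + 0.25·15.6633 + 0.25·6.90333 + 0.25·111.25 = 69.5792.
Var(X) = E[X²] − (E[X])² = 69.5792 − 35.2539 = 34.3253.

34.3253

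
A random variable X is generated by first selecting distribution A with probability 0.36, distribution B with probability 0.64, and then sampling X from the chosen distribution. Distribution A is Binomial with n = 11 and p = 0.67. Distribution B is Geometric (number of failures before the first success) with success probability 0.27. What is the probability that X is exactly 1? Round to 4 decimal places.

Conditional on each component, P(X = 1): A: 0.000112877; B: 0.1971.
By total probability, P(X = 1) = 0.36·0.000112877 + 0.64·0.1971 = 0.126185.

0.1262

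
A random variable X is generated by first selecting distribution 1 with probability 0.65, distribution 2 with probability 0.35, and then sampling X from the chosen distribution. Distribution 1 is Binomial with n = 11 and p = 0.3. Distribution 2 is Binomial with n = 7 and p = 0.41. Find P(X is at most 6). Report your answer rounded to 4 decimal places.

0.9853

Conditional on each component, P(X ≤ 6): 1: 0.978381; 2: 0.998052.
By total probability, P(X ≤ 6) = 0.65·0.978381 + 0.35·0.998052 = 0.985266.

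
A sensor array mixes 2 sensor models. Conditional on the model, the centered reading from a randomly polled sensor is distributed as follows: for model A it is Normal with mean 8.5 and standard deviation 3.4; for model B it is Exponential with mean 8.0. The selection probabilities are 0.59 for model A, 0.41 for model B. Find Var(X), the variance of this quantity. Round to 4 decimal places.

33.1209

Per component, A: μ=8.5, E[X²]=83.81; B: μ=8, E[X²]=128.
E[X] = 0.59·8.5 + 0.41·8 = 8.295.
E[X²] = 0.59·83.81 + 0.41·128 = 101.928.
Var(X) = E[X²] − (E[X])² = 101.928 − 68.807 = 33.1209.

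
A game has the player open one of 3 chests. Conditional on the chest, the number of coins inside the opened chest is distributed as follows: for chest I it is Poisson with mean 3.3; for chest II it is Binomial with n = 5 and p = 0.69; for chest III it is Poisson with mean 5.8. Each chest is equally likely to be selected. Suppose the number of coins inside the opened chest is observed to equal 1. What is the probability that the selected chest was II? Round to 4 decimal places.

Likelihoods P(X=1 | ·): I: 0.121714; II: 0.0318615; III: 0.0175598.
Posterior ∝ prior × likelihood. Numerator for II: 0.333333·0.0318615 = 0.0106205.
Normalizing constant: 0.333333·0.121714 + 0.333333·0.0318615 + 0.333333·0.0175598 = 0.0570452.
P(II | observation) = 0.0106205 / 0.0570452 = 0.186177.

0.1862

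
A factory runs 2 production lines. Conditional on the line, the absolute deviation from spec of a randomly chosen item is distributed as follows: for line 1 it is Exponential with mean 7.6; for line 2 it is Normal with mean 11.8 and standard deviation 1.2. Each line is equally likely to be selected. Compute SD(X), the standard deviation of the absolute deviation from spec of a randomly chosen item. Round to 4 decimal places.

Per component, 1: μ=7.6, E[X²]=115.52; 2: μ=11.8, E[X²]=140.68.
E[X] = 0.5·7.6 + 0.5·11.8 = 9.7.
E[X²] = 0.5·115.52 + 0.5·140.68 = 128.1.
Var(X) = E[X²] − (E[X])² = 128.1 − 94.09 = 34.01.
SD(X) = √34.01 = 5.83181.

5.8318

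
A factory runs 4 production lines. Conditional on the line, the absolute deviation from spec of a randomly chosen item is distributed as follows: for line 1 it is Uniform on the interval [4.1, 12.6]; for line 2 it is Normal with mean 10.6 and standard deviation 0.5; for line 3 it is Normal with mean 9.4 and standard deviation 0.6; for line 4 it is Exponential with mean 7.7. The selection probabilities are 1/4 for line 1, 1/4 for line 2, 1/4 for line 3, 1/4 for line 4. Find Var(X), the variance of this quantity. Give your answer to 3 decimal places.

Per component, 1: μ=8.35, E[X²]=75.7433; 2: μ=10.6, E[X²]=112.61; 3: μ=9.4, E[X²]=88.72; 4: μ=7.7, E[X²]=118.58.
E[X] = 0.25·8.35 + 0.25·10.6 + 0.25·9.4 + 0.25·7.7 = 9.0125.
E[X²] = 0.25·75.7433 + 0.25·112.61 + 0.25·88.72 + 0.25·118.58 = 98.9133.
Var(X) = E[X²] − (E[X])² = 98.9133 − 81.2252 = 17.6882.

17.688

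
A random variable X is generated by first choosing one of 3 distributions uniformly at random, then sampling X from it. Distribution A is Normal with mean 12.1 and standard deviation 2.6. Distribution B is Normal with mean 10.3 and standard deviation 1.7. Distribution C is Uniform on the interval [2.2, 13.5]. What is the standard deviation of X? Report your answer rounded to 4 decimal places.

3.1301

Per component, A: μ=12.1, E[X²]=153.17; B: μ=10.3, E[X²]=108.98; C: μ=7.85, E[X²]=72.2633.
E[X] = 0.333333·12.1 + 0.333333·10.3 + 0.333333·7.85 = 10.0833.
E[X²] = 0.333333·153.17 + 0.333333·108.98 + 0.333333·72.2633 = 111.471.
Var(X) = E[X²] − (E[X])² = 111.471 − 101.674 = 9.7975.
SD(X) = √9.7975 = 3.1301.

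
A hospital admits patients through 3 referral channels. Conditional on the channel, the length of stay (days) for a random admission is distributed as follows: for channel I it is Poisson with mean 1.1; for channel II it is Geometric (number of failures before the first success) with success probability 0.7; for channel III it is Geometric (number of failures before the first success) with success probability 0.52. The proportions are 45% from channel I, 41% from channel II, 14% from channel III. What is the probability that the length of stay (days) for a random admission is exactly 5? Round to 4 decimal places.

0.0046

Conditional on each channel, P(X = 5): I: 0.00446744; II: 0.001701; III: 0.0132498.
By total probability, P(X = 5) = 0.45·0.00446744 + 0.41·0.001701 + 0.14·0.0132498 = 0.00456273.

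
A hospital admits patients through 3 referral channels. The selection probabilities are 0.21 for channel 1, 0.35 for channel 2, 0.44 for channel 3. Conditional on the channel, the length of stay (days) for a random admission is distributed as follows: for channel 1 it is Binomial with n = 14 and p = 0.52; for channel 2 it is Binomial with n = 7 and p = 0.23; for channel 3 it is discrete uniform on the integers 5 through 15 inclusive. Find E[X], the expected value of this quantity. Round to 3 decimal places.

Component means — 1: 7.28; 2: 1.61; 3: 10.
E[X] = 0.21·7.28 + 0.35·1.61 + 0.44·10 = 6.4923.

6.492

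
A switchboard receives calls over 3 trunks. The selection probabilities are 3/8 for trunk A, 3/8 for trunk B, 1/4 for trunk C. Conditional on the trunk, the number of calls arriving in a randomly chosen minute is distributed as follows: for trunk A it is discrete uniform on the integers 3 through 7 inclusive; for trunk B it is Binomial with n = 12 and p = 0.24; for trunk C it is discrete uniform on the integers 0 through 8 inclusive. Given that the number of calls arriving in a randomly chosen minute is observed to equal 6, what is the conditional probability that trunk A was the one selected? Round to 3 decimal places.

Likelihoods P(X=6 | ·): A: 0.2; B: 0.0340268; C: 0.111111.
Posterior ∝ prior × likelihood. Numerator for A: 0.375·0.2 = 0.075.
Normalizing constant: 0.375·0.2 + 0.375·0.0340268 + 0.25·0.111111 = 0.115538.
P(A | observation) = 0.075 / 0.115538 = 0.649138.

0.649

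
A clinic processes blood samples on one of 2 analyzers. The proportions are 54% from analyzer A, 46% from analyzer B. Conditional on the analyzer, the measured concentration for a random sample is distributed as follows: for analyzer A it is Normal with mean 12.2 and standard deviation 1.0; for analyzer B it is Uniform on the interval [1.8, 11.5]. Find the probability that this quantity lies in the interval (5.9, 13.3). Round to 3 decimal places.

0.732

Conditional on each analyzer, P(5.9 < X < 13.3): A: 0.864334; B: 0.57732.
By total probability, P(5.9 < X < 13.3) = 0.54·0.864334 + 0.46·0.57732 = 0.732307.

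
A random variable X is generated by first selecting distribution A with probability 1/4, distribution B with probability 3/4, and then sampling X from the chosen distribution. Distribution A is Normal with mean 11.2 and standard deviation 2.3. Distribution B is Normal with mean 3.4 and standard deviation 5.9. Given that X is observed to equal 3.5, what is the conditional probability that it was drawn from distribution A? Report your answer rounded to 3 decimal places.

0.003

Likelihoods f(3.5 | ·): A: 0.000638865; B: 0.0676076.
Posterior ∝ prior × likelihood. Numerator for A: 0.25·0.000638865 = 0.000159716.
Normalizing constant: 0.25·0.000638865 + 0.75·0.0676076 = 0.0508654.
P(A | observation) = 0.000159716 / 0.0508654 = 0.00313998.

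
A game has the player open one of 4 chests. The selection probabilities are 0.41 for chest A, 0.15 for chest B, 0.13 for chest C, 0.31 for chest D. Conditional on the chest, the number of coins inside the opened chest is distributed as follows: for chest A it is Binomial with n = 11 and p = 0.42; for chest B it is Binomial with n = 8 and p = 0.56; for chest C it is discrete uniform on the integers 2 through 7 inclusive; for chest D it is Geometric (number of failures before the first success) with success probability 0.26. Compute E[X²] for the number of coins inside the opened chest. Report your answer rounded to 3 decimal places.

For each component E[X²] = Var + (mean)², giving A: 24.024; B: 22.0416; C: 23.1667; D: 19.0473.
Overall E[X²] = 0.41·24.024 + 0.15·22.0416 + 0.13·23.1667 + 0.31·19.0473 = 22.0724.

22.072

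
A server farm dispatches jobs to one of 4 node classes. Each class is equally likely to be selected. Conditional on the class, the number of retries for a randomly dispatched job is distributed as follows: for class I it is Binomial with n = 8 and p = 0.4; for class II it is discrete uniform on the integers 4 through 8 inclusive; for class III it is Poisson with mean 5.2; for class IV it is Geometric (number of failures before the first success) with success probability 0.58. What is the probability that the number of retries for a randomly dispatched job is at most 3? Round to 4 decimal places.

0.4503

Conditional on each class, P(X ≤ 3): I: 0.594086; II: 0; III: 0.238065; IV: 0.968883.
By total probability, P(X ≤ 3) = 0.25·0.594086 + 0.25·0 + 0.25·0.238065 + 0.25·0.968883 = 0.450259.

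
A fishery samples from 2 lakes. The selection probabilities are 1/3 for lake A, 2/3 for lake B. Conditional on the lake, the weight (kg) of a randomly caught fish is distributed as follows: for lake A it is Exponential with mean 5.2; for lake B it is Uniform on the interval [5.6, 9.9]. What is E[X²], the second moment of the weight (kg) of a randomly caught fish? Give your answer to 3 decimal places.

For each component E[X²] = Var + (mean)², giving A: 54.08; B: 61.6033.
Overall E[X²] = 0.333333·54.08 + 0.666667·61.6033 = 59.0956.

59.096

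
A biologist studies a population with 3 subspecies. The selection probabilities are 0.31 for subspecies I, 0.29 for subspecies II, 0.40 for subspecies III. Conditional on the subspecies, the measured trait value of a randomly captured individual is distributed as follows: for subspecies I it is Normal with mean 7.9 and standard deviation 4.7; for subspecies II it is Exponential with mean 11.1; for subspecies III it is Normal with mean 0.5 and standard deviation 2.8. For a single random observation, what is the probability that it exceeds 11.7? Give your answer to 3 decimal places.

Conditional on each subspecies, P(X > 11.7): I: 0.209398; II: 0.348522; III: 3.16712e-05.
By total probability, P(X > 11.7) = 0.31·0.209398 + 0.29·0.348522 + 0.4·3.16712e-05 = 0.165998.

0.166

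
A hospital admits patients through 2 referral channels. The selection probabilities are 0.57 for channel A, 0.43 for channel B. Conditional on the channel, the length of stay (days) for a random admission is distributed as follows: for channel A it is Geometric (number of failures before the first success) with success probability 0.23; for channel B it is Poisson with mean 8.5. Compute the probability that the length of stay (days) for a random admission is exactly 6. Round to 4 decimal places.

0.0732

Conditional on each channel, P(X = 6): A: 0.0479371; B: 0.106581.
By total probability, P(X = 6) = 0.57·0.0479371 + 0.43·0.106581 = 0.0731538.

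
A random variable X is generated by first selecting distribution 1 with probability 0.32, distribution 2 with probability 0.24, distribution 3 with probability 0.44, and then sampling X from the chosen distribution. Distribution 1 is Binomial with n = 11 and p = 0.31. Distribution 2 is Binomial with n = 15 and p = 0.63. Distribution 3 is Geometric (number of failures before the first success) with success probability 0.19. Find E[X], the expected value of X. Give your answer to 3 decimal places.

5.235

Component means — 1: 3.41; 2: 9.45; 3: 4.26316.
E[X] = 0.32·3.41 + 0.24·9.45 + 0.44·4.26316 = 5.23499.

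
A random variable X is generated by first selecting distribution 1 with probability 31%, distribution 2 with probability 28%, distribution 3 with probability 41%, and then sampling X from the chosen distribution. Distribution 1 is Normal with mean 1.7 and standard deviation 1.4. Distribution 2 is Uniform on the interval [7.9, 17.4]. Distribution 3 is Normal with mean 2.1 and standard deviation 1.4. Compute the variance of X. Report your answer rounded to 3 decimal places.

Per component, 1: μ=1.7, E[X²]=4.85; 2: μ=12.65, E[X²]=167.543; 3: μ=2.1, E[X²]=6.37.
E[X] = 0.31·1.7 + 0.28·12.65 + 0.41·2.1 = 4.93.
E[X²] = 0.31·4.85 + 0.28·167.543 + 0.41·6.37 = 51.0273.
Var(X) = E[X²] − (E[X])² = 51.0273 − 24.3049 = 26.7224.

26.722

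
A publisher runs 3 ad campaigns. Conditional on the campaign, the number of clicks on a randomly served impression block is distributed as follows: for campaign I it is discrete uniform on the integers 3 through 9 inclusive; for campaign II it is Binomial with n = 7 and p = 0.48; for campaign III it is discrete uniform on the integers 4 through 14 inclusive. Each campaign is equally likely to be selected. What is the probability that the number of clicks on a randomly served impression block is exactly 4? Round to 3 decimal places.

0.165

Conditional on each campaign, P(X = 4): I: 0.142857; II: 0.261242; III: 0.0909091.
By total probability, P(X = 4) = 0.333333·0.142857 + 0.333333·0.261242 + 0.333333·0.0909091 = 0.165003.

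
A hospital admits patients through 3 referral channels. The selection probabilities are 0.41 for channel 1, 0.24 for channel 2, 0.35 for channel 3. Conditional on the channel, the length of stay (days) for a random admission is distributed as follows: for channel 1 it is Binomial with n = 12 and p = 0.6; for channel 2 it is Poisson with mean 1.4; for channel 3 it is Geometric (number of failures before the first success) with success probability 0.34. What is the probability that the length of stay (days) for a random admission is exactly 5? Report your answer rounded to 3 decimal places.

0.059

Conditional on each channel, P(X = 5): 1: 0.100902; 2: 0.0110521; 3: 0.0425793.
By total probability, P(X = 5) = 0.41·0.100902 + 0.24·0.0110521 + 0.35·0.0425793 = 0.0589252.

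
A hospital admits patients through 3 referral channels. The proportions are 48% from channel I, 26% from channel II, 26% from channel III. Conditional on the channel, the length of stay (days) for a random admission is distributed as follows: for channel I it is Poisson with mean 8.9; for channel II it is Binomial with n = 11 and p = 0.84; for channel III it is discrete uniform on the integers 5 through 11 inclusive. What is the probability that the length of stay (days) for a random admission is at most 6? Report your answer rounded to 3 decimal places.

Conditional on each channel, P(X ≤ 6): I: 0.216042; II: 0.0207458; III: 0.285714.
By total probability, P(X ≤ 6) = 0.48·0.216042 + 0.26·0.0207458 + 0.26·0.285714 = 0.18338.

0.183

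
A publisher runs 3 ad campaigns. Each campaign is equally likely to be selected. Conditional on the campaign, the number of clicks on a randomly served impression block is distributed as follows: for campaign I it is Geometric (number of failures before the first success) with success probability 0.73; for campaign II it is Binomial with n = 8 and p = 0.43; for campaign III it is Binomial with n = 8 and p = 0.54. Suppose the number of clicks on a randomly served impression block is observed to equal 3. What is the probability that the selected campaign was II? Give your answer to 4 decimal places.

0.5775

Likelihoods P(X=3 | ·): I: 0.0143686; II: 0.267897; III: 0.181618.
Posterior ∝ prior × likelihood. Numerator for II: 0.333333·0.267897 = 0.089299.
Normalizing constant: 0.333333·0.0143686 + 0.333333·0.267897 + 0.333333·0.181618 = 0.154628.
P(II | observation) = 0.089299 / 0.154628 = 0.577509.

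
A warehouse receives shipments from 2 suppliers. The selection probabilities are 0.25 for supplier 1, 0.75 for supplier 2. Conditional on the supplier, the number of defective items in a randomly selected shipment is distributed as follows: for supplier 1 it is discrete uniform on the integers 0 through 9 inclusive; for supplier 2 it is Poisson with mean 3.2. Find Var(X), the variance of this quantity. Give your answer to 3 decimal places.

4.779

Per component, 1: μ=4.5, E[X²]=28.5; 2: μ=3.2, E[X²]=13.44.
E[X] = 0.25·4.5 + 0.75·3.2 = 3.525.
E[X²] = 0.25·28.5 + 0.75·13.44 = 17.205.
Var(X) = E[X²] − (E[X])² = 17.205 − 12.4256 = 4.77937.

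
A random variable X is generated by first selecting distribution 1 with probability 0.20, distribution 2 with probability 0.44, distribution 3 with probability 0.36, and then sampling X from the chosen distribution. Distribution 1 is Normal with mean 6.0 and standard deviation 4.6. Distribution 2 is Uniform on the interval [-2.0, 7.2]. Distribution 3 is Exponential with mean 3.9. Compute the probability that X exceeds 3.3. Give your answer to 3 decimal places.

Conditional on each component, P(X > 3.3): 1: 0.721384; 2: 0.423913; 3: 0.429062.
By total probability, P(X > 3.3) = 0.2·0.721384 + 0.44·0.423913 + 0.36·0.429062 = 0.485261.

0.485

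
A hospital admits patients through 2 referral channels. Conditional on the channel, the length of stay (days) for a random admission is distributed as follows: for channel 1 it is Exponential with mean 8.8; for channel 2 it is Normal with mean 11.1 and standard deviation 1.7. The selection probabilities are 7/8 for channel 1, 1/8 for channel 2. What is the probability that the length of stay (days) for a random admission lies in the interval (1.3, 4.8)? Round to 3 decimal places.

0.248

Conditional on each channel, P(1.3 < X < 4.8): 1: 0.283088; 2: 0.000105324.
By total probability, P(1.3 < X < 4.8) = 0.875·0.283088 + 0.125·0.000105324 = 0.247715.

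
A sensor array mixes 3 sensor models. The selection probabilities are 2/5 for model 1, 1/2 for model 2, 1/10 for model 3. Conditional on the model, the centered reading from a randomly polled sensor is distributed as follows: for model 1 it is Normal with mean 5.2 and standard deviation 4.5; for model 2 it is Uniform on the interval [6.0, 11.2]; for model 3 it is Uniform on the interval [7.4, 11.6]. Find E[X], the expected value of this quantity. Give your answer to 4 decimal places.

Component means — 1: 5.2; 2: 8.6; 3: 9.5.
E[X] = 0.4·5.2 + 0.5·8.6 + 0.1·9.5 = 7.33.

7.3300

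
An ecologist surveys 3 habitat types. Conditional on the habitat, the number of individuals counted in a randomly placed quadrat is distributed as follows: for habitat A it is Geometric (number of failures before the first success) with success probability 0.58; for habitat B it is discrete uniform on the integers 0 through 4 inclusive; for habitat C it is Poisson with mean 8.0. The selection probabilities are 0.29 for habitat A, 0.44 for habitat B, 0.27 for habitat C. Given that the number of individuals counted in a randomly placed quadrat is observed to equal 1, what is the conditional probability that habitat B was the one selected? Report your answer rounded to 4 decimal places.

0.5522

Likelihoods P(X=1 | ·): A: 0.2436; B: 0.2; C: 0.0026837.
Posterior ∝ prior × likelihood. Numerator for B: 0.44·0.2 = 0.088.
Normalizing constant: 0.29·0.2436 + 0.44·0.2 + 0.27·0.0026837 = 0.159369.
P(B | observation) = 0.088 / 0.159369 = 0.552179.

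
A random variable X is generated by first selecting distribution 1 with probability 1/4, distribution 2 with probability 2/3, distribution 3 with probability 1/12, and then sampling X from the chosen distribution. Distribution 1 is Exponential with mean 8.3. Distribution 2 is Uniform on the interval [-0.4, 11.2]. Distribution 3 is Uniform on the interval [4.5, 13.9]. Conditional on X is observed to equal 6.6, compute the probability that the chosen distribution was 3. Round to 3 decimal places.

0.111

Likelihoods f(6.6 | ·): 1: 0.0543975; 2: 0.0862069; 3: 0.106383.
Posterior ∝ prior × likelihood. Numerator for 3: 0.0833333·0.106383 = 0.00886525.
Normalizing constant: 0.25·0.0543975 + 0.666667·0.0862069 + 0.0833333·0.106383 = 0.0799359.
P(3 | observation) = 0.00886525 / 0.0799359 = 0.110904.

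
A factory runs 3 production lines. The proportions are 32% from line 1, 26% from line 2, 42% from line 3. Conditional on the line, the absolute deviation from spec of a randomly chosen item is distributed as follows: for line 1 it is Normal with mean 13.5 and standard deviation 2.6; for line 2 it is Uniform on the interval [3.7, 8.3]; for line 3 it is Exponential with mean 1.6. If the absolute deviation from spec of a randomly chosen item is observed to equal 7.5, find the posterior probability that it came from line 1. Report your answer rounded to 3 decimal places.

Likelihoods f(7.5 | ·): 1: 0.0107036; 2: 0.217391; 3: 0.00575605.
Posterior ∝ prior × likelihood. Numerator for 1: 0.32·0.0107036 = 0.00342516.
Normalizing constant: 0.32·0.0107036 + 0.26·0.217391 + 0.42·0.00575605 = 0.0623644.
P(1 | observation) = 0.00342516 / 0.0623644 = 0.0549217.

0.055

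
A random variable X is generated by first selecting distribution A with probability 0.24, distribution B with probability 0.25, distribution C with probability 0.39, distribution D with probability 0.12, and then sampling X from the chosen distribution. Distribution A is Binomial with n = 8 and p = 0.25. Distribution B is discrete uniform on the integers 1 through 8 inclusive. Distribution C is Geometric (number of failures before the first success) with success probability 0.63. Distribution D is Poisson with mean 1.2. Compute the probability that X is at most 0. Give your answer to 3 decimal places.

Conditional on each component, P(X ≤ 0): A: 0.100113; B: 0; C: 0.63; D: 0.301194.
By total probability, P(X ≤ 0) = 0.24·0.100113 + 0.25·0 + 0.39·0.63 + 0.12·0.301194 = 0.30587.

0.306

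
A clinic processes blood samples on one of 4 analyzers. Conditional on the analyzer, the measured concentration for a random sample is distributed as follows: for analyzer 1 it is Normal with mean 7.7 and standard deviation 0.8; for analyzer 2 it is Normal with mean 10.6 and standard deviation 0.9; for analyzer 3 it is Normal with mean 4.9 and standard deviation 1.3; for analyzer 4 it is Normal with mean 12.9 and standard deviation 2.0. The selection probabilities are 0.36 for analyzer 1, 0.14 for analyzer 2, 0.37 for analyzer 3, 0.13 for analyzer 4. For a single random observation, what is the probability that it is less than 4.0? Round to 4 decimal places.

0.0904

Conditional on each analyzer, P(X < 4.0): 1: 1.87299e-06; 2: 1.12244e-13; 3: 0.244372; 4: 4.29351e-06.
By total probability, P(X < 4.0) = 0.36·1.87299e-06 + 0.14·1.12244e-13 + 0.37·0.244372 + 0.13·4.29351e-06 = 0.0904189.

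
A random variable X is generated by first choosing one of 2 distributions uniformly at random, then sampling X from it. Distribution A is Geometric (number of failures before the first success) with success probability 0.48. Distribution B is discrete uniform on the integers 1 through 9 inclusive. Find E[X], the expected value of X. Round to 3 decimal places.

3.042

Component means — A: 1.08333; B: 5.
E[X] = 0.5·1.08333 + 0.5·5 = 3.04167.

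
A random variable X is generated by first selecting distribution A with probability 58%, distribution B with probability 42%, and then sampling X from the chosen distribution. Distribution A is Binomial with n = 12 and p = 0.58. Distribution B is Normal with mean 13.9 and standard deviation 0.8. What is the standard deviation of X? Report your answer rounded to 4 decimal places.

Per component, A: μ=6.96, E[X²]=51.3648; B: μ=13.9, E[X²]=193.85.
E[X] = 0.58·6.96 + 0.42·13.9 = 9.8748.
E[X²] = 0.58·51.3648 + 0.42·193.85 = 111.209.
Var(X) = E[X²] − (E[X])² = 111.209 − 97.5117 = 13.6969.
SD(X) = √13.6969 = 3.70093.

3.7009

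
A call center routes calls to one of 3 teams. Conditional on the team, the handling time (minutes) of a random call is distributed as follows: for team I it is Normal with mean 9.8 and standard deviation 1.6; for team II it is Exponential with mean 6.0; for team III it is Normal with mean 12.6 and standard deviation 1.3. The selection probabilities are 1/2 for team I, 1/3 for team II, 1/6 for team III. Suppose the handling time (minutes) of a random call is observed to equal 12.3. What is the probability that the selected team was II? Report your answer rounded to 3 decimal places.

0.076

Likelihoods f(12.3 | ·): I: 0.0735606; II: 0.0214558; III: 0.298815.
Posterior ∝ prior × likelihood. Numerator for II: 0.333333·0.0214558 = 0.00715194.
Normalizing constant: 0.5·0.0735606 + 0.333333·0.0214558 + 0.166667·0.298815 = 0.0937348.
P(II | observation) = 0.00715194 / 0.0937348 = 0.0762997.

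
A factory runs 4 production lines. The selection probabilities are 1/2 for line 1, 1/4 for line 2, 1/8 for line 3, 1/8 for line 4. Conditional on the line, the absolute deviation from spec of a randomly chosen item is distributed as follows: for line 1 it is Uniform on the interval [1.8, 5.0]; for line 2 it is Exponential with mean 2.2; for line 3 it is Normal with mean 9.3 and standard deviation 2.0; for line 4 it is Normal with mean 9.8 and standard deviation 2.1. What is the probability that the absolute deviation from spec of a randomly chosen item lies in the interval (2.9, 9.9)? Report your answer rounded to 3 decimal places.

0.534

Conditional on each line, P(2.9 < X < 9.9): 1: 0.65625; 2: 0.256512; 3: 0.617224; 4: 0.518481.
By total probability, P(2.9 < X < 9.9) = 0.5·0.65625 + 0.25·0.256512 + 0.125·0.617224 + 0.125·0.518481 = 0.534216.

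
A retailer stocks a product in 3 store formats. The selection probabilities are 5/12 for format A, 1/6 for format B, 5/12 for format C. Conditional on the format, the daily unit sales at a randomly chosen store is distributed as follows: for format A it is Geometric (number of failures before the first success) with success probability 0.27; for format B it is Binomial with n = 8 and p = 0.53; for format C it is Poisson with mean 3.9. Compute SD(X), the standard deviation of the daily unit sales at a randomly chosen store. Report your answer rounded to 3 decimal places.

Per component, A: μ=2.7037, E[X²]=17.3237; B: μ=4.24, E[X²]=19.9704; C: μ=3.9, E[X²]=19.11.
E[X] = 0.416667·2.7037 + 0.166667·4.24 + 0.416667·3.9 = 3.45821.
E[X²] = 0.416667·17.3237 + 0.166667·19.9704 + 0.416667·19.11 = 18.5091.
Var(X) = E[X²] − (E[X])² = 18.5091 − 11.9592 = 6.54991.
SD(X) = √6.54991 = 2.55928.

2.559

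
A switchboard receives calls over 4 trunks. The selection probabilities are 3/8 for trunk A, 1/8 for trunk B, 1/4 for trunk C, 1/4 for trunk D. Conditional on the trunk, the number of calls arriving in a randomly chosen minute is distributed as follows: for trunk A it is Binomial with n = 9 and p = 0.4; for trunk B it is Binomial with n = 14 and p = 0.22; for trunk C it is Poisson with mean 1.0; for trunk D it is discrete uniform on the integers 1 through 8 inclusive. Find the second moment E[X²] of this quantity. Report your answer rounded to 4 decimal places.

14.0311

For each component E[X²] = Var + (mean)², giving A: 15.12; B: 11.8888; C: 2; D: 25.5.
Overall E[X²] = 0.375·15.12 + 0.125·11.8888 + 0.25·2 + 0.25·25.5 = 14.0311.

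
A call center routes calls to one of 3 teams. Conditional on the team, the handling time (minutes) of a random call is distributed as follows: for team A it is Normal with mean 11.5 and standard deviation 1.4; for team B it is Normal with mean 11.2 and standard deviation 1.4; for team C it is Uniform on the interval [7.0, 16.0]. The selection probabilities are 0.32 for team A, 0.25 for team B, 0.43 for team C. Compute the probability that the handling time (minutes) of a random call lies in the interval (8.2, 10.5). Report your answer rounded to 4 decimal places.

Conditional on each team, P(8.2 < X < 10.5): A: 0.228317; B: 0.292475; C: 0.255556.
By total probability, P(8.2 < X < 10.5) = 0.32·0.228317 + 0.25·0.292475 + 0.43·0.255556 = 0.256069.

0.2561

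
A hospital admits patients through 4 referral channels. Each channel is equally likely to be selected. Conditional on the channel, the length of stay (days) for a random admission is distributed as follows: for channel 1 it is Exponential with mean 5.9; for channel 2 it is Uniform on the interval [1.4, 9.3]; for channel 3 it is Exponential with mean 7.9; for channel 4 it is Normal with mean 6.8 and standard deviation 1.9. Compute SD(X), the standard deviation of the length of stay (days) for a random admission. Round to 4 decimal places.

Per component, 1: μ=5.9, E[X²]=69.62; 2: μ=5.35, E[X²]=33.8233; 3: μ=7.9, E[X²]=124.82; 4: μ=6.8, E[X²]=49.85.
E[X] = 0.25·5.9 + 0.25·5.35 + 0.25·7.9 + 0.25·6.8 = 6.4875.
E[X²] = 0.25·69.62 + 0.25·33.8233 + 0.25·124.82 + 0.25·49.85 = 69.5283.
Var(X) = E[X²] − (E[X])² = 69.5283 − 42.0877 = 27.4407.
SD(X) = √27.4407 = 5.23838.

5.2384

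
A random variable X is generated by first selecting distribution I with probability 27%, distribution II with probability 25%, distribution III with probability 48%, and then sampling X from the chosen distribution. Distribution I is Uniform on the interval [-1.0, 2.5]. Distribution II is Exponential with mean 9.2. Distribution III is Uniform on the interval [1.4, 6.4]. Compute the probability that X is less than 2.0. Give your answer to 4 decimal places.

0.3379

Conditional on each component, P(X < 2.0): I: 0.857143; II: 0.195385; III: 0.12.
By total probability, P(X < 2.0) = 0.27·0.857143 + 0.25·0.195385 + 0.48·0.12 = 0.337875.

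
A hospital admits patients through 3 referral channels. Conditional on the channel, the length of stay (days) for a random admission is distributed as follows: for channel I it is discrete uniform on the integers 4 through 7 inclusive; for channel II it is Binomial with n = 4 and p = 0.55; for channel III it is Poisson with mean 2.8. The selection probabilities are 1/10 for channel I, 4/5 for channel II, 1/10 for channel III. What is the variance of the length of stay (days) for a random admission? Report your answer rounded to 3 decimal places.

2.170

Per component, I: μ=5.5, E[X²]=31.5; II: μ=2.2, E[X²]=5.83; III: μ=2.8, E[X²]=10.64.
E[X] = 0.1·5.5 + 0.8·2.2 + 0.1·2.8 = 2.59.
E[X²] = 0.1·31.5 + 0.8·5.83 + 0.1·10.64 = 8.878.
Var(X) = E[X²] − (E[X])² = 8.878 − 6.7081 = 2.1699.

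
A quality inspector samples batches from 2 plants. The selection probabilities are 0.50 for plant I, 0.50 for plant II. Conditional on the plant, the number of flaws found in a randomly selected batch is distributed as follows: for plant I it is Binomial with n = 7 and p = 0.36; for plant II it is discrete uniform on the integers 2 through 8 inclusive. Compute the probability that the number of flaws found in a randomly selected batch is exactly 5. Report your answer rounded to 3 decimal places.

Conditional on each plant, P(X = 5): I: 0.0520106; II: 0.142857.
By total probability, P(X = 5) = 0.5·0.0520106 + 0.5·0.142857 = 0.0974339.

0.097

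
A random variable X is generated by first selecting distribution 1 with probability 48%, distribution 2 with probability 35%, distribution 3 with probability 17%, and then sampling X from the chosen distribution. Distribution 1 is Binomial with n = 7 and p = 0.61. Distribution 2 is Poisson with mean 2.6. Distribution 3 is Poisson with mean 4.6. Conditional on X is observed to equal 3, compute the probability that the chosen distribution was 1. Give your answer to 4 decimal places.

Likelihoods P(X=3 | ·): 1: 0.183788; 2: 0.217572; 3: 0.163068.
Posterior ∝ prior × likelihood. Numerator for 1: 0.48·0.183788 = 0.088218.
Normalizing constant: 0.48·0.183788 + 0.35·0.217572 + 0.17·0.163068 = 0.19209.
P(1 | observation) = 0.088218 / 0.19209 = 0.459254.

0.4593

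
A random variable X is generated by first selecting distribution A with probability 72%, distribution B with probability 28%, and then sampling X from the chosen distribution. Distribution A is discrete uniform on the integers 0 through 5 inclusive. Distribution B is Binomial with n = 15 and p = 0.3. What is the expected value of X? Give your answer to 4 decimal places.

Component means — A: 2.5; B: 4.5.
E[X] = 0.72·2.5 + 0.28·4.5 = 3.06.

3.0600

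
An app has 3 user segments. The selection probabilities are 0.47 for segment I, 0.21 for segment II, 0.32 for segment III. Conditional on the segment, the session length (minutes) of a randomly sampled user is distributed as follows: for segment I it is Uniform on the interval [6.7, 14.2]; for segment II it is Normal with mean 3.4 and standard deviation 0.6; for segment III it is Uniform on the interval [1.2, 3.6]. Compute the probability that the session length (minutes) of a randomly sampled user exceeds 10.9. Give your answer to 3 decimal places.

0.207

Conditional on each segment, P(X > 10.9): I: 0.44; II: 0; III: 0.
By total probability, P(X > 10.9) = 0.47·0.44 + 0.21·0 + 0.32·0 = 0.2068.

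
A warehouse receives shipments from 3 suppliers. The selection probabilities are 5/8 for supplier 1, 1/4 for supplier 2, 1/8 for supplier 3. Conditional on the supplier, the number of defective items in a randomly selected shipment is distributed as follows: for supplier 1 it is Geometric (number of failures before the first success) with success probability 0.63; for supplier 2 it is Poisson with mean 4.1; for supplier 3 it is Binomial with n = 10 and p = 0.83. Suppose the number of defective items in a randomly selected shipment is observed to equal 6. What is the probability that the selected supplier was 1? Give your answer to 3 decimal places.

0.028

Likelihoods P(X=6 | ·): 1: 0.00161641; 2: 0.109336; 3: 0.0573434.
Posterior ∝ prior × likelihood. Numerator for 1: 0.625·0.00161641 = 0.00101025.
Normalizing constant: 0.625·0.00161641 + 0.25·0.109336 + 0.125·0.0573434 = 0.0355122.
P(1 | observation) = 0.00101025 / 0.0355122 = 0.0284481.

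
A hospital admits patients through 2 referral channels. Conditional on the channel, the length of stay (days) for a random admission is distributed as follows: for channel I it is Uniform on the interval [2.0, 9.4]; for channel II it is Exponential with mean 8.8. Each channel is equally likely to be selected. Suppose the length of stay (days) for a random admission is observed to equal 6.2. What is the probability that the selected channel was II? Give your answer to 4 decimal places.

Likelihoods f(6.2 | ·): I: 0.135135; II: 0.0561742.
Posterior ∝ prior × likelihood. Numerator for II: 0.5·0.0561742 = 0.0280871.
Normalizing constant: 0.5·0.135135 + 0.5·0.0561742 = 0.0956547.
P(II | observation) = 0.0280871 / 0.0956547 = 0.29363.

0.2936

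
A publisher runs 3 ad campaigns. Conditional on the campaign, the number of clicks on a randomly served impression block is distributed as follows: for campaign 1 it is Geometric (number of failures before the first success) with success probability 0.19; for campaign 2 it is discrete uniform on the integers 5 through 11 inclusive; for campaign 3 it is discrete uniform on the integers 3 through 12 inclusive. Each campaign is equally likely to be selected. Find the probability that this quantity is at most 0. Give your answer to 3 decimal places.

0.063

Conditional on each campaign, P(X ≤ 0): 1: 0.19; 2: 0; 3: 0.
By total probability, P(X ≤ 0) = 0.333333·0.19 + 0.333333·0 + 0.333333·0 = 0.0633333.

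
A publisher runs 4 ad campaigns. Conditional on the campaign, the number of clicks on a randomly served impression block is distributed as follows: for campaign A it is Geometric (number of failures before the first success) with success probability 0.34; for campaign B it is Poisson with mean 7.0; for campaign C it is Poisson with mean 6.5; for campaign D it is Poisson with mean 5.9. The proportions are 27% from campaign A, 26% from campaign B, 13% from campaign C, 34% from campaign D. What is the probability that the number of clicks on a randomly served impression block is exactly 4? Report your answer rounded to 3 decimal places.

Conditional on each campaign, P(X = 4): A: 0.0645141; B: 0.0912262; C: 0.111822; D: 0.138312.
By total probability, P(X = 4) = 0.27·0.0645141 + 0.26·0.0912262 + 0.13·0.111822 + 0.34·0.138312 = 0.102701.

0.103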